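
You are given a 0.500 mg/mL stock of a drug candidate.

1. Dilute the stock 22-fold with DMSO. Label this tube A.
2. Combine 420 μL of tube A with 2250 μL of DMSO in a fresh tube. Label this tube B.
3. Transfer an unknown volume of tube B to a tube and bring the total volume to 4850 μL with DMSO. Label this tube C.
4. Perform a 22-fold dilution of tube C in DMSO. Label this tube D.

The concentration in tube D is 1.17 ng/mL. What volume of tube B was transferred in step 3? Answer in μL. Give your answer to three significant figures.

Step 1: 22-fold → factor 22
Step 2: 420 μL + 2250 μL = 2670 μL total → factor 2670/420 = 6.3571
Step 3: v brought to 4850 μL → factor = 4850 μL/v
Step 4: 22-fold → factor 22
Product of known-step factors = 3076.9
Overall factor = 0.500 mg/mL / (1.17 ng/mL) = 4.2735 × 10^5
Step-3 factor = 4.2735 × 10^5 / 3076.9 = 138.89
v = 4850 μL / 138.89 = 34.9 μL

34.9 μL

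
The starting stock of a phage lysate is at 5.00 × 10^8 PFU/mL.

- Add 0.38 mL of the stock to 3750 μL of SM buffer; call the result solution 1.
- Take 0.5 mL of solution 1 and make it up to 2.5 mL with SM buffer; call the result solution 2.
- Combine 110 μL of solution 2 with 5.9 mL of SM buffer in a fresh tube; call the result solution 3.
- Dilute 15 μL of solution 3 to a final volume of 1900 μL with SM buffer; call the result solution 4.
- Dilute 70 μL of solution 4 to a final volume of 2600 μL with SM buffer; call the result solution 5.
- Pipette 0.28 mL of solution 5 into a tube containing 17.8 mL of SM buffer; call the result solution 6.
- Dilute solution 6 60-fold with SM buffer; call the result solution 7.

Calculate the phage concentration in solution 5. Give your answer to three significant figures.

Step 1: 0.38 mL + 3750 μL = 4.13 mL total → factor 4.13/0.38 = 10.868
Step 2: 0.5 mL brought to 2.5 mL → factor 2.5/0.5 = 5
Step 3: 110 μL + 5.9 mL = 6010 μL total → factor 6010/110 = 54.636
Step 4: 15 μL brought to 1900 μL → factor 1900/15 = 126.67
Step 5: 70 μL brought to 2600 μL → factor 2600/70 = 37.143
Dilution factor through solution 5 = 10.868 × 5 × 54.636 × 126.67 × 37.143 = 1.3969 × 10^7
[solution 5] = 5.00 × 10^8 PFU/mL / 1.3969 × 10^7 = 35.8 PFU/mL

35.8 PFU/mL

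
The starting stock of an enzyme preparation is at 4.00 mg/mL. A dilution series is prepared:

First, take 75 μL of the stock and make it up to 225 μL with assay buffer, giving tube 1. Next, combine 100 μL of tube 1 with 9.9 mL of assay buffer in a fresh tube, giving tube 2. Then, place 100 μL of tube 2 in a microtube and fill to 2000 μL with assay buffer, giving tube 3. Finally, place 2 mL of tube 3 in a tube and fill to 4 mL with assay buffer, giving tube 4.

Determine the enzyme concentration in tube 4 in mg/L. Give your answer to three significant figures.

0.333 mg/L

Step 1: 75 μL brought to 225 μL → factor 225/75 = 3
Step 2: 100 μL + 9.9 mL = 10000 μL total → factor 10000/100 = 100
Step 3: 100 μL brought to 2000 μL → factor 2000/100 = 20
Step 4: 2 mL brought to 4 mL → factor 4/2 = 2
Overall dilution factor = 3 × 100 × 20 × 2 = 12000
Final = 4.00 mg/mL / 12000 = 0.0003333 mg/mL = 0.333 mg/L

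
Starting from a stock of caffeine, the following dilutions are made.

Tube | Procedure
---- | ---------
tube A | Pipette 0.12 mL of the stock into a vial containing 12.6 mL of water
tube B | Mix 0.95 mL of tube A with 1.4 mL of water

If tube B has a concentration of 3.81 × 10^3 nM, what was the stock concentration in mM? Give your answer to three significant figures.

0.999 mM

Step 1: 0.12 mL + 12.6 mL = 12.72 mL total → factor 12.72/0.12 = 106
Step 2: 0.95 mL + 1.4 mL = 2.35 mL total → factor 2.35/0.95 = 2.4737
Overall dilution factor = 106 × 2.4737 = 262.21
Stock = 3.81 × 10^3 nM × 262.21 = 9.990 × 10^5 nM = 0.999 mM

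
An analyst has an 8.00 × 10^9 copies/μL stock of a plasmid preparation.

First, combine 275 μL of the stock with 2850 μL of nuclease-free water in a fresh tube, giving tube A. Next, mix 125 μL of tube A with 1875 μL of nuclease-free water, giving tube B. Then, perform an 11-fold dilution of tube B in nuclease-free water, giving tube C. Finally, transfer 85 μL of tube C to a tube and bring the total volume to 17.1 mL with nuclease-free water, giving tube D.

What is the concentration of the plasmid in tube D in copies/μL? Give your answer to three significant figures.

1.99 × 10^4 copies/μL

Step 1: 275 μL + 2850 μL = 3125 μL total → factor 3125/275 = 11.364
Step 2: 125 μL + 1875 μL = 2000 μL total → factor 2000/125 = 16
Step 3: 11-fold → factor 11
Step 4: 85 μL brought to 17.1 mL → factor 17100/85 = 201.18
Overall dilution factor = 11.364 × 16 × 11 × 201.18 = 4.0235 × 10^5
Final = 8.00 × 10^9 copies/μL / 4.0235 × 10^5 = 1.99 × 10^4 copies/μL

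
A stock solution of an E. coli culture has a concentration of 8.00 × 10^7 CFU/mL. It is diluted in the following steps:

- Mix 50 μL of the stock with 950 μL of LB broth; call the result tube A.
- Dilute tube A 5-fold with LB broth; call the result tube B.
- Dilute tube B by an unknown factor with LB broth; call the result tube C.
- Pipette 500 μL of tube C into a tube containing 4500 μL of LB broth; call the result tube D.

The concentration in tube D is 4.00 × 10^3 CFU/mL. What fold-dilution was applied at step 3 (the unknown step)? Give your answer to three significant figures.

Step 1: 50 μL + 950 μL = 1000 μL total → factor 1000/50 = 20
Step 2: 5-fold → factor 5
Step 3: unknown factor x
Step 4: 500 μL + 4500 μL = 5000 μL total → factor 5000/500 = 10
Product of known-step factors = 1000
Overall factor = 8.00 × 10^7 CFU/mL / (4.00 × 10^3 CFU/mL) = 20000
x = 20000 / 1000 = 20.0

20.0-fold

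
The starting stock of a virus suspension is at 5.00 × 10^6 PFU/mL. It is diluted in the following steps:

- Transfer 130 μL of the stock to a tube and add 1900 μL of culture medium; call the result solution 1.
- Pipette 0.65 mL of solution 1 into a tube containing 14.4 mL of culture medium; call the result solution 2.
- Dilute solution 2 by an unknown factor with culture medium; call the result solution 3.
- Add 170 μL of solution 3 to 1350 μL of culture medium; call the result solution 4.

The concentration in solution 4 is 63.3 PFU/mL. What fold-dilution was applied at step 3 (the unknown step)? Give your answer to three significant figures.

Step 1: 130 μL + 1900 μL = 2030 μL total → factor 2030/130 = 15.615
Step 2: 0.65 mL + 14.4 mL = 15.05 mL total → factor 15.05/0.65 = 23.154
Step 3: unknown factor x
Step 4: 170 μL + 1350 μL = 1520 μL total → factor 1520/170 = 8.9412
Product of known-step factors = 3232.7
Overall factor = 5.00 × 10^6 PFU/mL / (63.3 PFU/mL) = 78989
x = 78989 / 3232.7 = 24.4

24.4-fold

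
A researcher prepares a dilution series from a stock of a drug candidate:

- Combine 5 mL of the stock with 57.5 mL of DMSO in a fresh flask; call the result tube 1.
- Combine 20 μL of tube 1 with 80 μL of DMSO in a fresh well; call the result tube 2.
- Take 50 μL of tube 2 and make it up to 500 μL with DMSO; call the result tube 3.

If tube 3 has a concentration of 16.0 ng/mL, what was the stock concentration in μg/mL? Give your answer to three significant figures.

Step 1: 5 mL + 57.5 mL = 62.5 mL total → factor 62.5/5 = 12.5
Step 2: 20 μL + 80 μL = 100 μL total → factor 100/20 = 5
Step 3: 50 μL brought to 500 μL → factor 500/50 = 10
Overall dilution factor = 12.5 × 5 × 10 = 625
Stock = 16.0 ng/mL × 625 = 1.000 × 10^4 ng/mL = 10.0 μg/mL

10.0 μg/mL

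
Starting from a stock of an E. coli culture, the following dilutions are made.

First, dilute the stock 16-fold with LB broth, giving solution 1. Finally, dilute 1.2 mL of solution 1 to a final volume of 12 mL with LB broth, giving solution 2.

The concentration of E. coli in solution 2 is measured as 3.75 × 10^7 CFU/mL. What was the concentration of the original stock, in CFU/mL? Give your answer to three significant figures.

6.00 × 10^9 CFU/mL

Step 1: 16-fold → factor 16
Step 2: 1.2 mL brought to 12 mL → factor 12/1.2 = 10
Overall dilution factor = 16 × 10 = 160
Stock = 3.75 × 10^7 CFU/mL × 160 = 6.00 × 10^9 CFU/mL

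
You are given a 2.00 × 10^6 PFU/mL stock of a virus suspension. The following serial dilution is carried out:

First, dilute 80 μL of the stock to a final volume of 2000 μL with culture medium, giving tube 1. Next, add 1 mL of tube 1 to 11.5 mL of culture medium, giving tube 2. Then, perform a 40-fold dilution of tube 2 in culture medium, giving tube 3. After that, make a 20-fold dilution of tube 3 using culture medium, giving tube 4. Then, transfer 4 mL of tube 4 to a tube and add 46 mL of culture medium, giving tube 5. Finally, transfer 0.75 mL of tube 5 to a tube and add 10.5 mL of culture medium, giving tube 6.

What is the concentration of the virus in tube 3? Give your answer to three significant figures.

160 PFU/mL

Step 1: 80 μL brought to 2000 μL → factor 2000/80 = 25
Step 2: 1 mL + 11.5 mL = 12.5 mL total → factor 12.5/1 = 12.5
Step 3: 40-fold → factor 40
Dilution factor through tube 3 = 25 × 12.5 × 40 = 12500
[tube 3] = 2.00 × 10^6 PFU/mL / 12500 = 160 PFU/mL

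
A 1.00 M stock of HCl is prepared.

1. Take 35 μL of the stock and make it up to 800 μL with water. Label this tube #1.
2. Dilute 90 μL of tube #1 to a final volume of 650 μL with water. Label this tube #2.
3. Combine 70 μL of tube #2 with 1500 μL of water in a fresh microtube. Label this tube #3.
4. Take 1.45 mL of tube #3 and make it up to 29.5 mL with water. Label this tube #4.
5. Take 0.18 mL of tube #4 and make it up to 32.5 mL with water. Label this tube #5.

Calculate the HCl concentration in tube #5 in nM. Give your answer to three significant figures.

Step 1: 35 μL brought to 800 μL → factor 800/35 = 22.857
Step 2: 90 μL brought to 650 μL → factor 650/90 = 7.2222
Step 3: 70 μL + 1500 μL = 1570 μL total → factor 1570/70 = 22.429
Step 4: 1.45 mL brought to 29.5 mL → factor 29.5/1.45 = 20.345
Step 5: 0.18 mL brought to 32.5 mL → factor 32.5/0.18 = 180.56
Dilution factor through tube #5 = 22.857 × 7.2222 × 22.429 × 20.345 × 180.56 = 1.3601 × 10^7
[tube #5] = 1.00 M / 1.3601 × 10^7 = 7.353 × 10^-8 M = 73.5 nM

73.5 nM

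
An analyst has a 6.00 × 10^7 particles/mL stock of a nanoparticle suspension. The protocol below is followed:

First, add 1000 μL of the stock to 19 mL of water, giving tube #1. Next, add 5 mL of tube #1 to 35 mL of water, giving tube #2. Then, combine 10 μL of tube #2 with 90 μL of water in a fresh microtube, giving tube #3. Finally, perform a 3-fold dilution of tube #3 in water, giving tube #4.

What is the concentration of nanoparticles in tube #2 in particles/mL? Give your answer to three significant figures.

Step 1: 1000 μL + 19 mL = 20000 μL total → factor 20000/1000 = 20
Step 2: 5 mL + 35 mL = 40 mL total → factor 40/5 = 8
Dilution factor through tube #2 = 20 × 8 = 160
[tube #2] = 6.00 × 10^7 particles/mL / 160 = 3.75 × 10^5 particles/mL

3.75 × 10^5 particles/mL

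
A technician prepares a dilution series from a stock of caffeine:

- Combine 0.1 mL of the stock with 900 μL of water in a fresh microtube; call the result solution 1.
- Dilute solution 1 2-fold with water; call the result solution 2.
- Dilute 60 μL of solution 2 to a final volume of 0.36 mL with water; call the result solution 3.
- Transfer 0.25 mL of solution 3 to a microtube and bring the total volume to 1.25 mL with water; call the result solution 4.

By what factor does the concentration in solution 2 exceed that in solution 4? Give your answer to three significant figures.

Step 1: 0.1 mL + 900 μL = 1 mL total → factor 1/0.1 = 10
Step 2: 2-fold → factor 2
Step 3: 60 μL brought to 0.36 mL → factor 360/60 = 6
Step 4: 0.25 mL brought to 1.25 mL → factor 1.25/0.25 = 5
Dilution factor to solution 2 = 20; to solution 4 = 600
[solution 2]/[solution 4] = (factor to solution 4)/(factor to solution 2) = 600/20 = 30.0

30.0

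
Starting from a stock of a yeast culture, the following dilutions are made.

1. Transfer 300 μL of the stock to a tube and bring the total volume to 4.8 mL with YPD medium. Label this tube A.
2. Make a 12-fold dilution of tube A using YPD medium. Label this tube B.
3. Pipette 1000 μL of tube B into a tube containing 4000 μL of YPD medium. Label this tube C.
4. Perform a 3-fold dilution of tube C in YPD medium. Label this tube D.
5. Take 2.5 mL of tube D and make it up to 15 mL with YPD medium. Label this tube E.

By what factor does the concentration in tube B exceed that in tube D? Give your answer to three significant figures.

15.0

Step 1: 300 μL brought to 4.8 mL → factor 4800/300 = 16
Step 2: 12-fold → factor 12
Step 3: 1000 μL + 4000 μL = 5000 μL total → factor 5000/1000 = 5
Step 4: 3-fold → factor 3
Dilution factor to tube B = 192; to tube D = 2880
[tube B]/[tube D] = (factor to tube D)/(factor to tube B) = 2880/192 = 15.0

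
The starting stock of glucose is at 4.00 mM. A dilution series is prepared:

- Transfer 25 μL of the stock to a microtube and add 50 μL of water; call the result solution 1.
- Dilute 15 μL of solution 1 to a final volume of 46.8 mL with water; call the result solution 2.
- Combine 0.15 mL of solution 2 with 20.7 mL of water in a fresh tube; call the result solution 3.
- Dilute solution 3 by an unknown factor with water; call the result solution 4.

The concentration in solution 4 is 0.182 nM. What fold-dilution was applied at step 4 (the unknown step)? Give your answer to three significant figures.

Step 1: 25 μL + 50 μL = 75 μL total → factor 75/25 = 3
Step 2: 15 μL brought to 46.8 mL → factor 46800/15 = 3120
Step 3: 0.15 mL + 20.7 mL = 20.85 mL total → factor 20.85/0.15 = 139
Step 4: unknown factor x
Product of known-step factors = 1.301 × 10^6
Overall factor = 4.00 mM / (0.182 nM) = 2.1978 × 10^7
x = 2.1978 × 10^7 / 1.301 × 10^6 = 16.9

16.9-fold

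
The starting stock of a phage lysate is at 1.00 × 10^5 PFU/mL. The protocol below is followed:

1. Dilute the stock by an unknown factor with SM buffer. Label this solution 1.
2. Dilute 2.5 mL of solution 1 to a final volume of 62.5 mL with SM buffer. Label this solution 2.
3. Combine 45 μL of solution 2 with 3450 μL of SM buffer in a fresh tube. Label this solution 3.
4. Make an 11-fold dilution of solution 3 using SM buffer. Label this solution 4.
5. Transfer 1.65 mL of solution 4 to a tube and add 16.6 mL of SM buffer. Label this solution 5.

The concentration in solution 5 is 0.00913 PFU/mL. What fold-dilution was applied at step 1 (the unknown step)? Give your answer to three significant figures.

Step 1: unknown factor x
Step 2: 2.5 mL brought to 62.5 mL → factor 62.5/2.5 = 25
Step 3: 45 μL + 3450 μL = 3495 μL total → factor 3495/45 = 77.667
Step 4: 11-fold → factor 11
Step 5: 1.65 mL + 16.6 mL = 18.25 mL total → factor 18.25/1.65 = 11.061
Product of known-step factors = 2.3624 × 10^5
Overall factor = 1.00 × 10^5 PFU/mL / (0.00913 PFU/mL) = 1.0953 × 10^7
x = 1.0953 × 10^7 / 2.3624 × 10^5 = 46.4

46.4-fold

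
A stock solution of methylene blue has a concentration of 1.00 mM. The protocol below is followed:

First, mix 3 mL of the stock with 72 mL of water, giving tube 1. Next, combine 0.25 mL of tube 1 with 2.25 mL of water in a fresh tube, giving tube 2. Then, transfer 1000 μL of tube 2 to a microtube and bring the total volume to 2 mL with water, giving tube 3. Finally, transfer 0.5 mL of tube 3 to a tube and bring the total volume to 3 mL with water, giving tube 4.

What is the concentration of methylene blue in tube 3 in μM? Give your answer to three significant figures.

Step 1: 3 mL + 72 mL = 75 mL total → factor 75/3 = 25
Step 2: 0.25 mL + 2.25 mL = 2.5 mL total → factor 2.5/0.25 = 10
Step 3: 1000 μL brought to 2 mL → factor 2000/1000 = 2
Dilution factor through tube 3 = 25 × 10 × 2 = 500
[tube 3] = 1.00 mM / 500 = 0.002000 mM = 2.00 μM

2.00 μM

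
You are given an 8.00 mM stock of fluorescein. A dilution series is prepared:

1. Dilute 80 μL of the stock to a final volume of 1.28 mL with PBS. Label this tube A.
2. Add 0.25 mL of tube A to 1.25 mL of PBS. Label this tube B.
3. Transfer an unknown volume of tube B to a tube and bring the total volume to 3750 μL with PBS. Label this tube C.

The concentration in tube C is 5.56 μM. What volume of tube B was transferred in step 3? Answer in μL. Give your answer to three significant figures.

Step 1: 80 μL brought to 1.28 mL → factor 1280/80 = 16
Step 2: 0.25 mL + 1.25 mL = 1.5 mL total → factor 1.5/0.25 = 6
Step 3: v brought to 3750 μL → factor = 3750 μL/v
Product of known-step factors = 96
Overall factor = 8.00 mM / (5.56 μM) = 1438.8
Step-3 factor = 1438.8 / 96 = 14.988
v = 3750 μL / 14.988 = 250 μL

250 μL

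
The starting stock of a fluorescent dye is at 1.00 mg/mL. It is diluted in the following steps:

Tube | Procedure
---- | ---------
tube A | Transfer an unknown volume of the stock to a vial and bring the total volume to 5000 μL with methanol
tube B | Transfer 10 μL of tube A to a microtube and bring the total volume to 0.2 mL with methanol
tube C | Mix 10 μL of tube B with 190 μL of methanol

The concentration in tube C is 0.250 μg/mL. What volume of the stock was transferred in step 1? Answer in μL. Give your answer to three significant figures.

Step 1: v brought to 5000 μL → factor = 5000 μL/v
Step 2: 10 μL brought to 0.2 mL → factor 200/10 = 20
Step 3: 10 μL + 190 μL = 200 μL total → factor 200/10 = 20
Product of known-step factors = 400
Overall factor = 1.00 mg/mL / (0.250 μg/mL) = 4000
Step-1 factor = 4000 / 400 = 10
v = 5000 μL / 10 = 500 μL

500 μL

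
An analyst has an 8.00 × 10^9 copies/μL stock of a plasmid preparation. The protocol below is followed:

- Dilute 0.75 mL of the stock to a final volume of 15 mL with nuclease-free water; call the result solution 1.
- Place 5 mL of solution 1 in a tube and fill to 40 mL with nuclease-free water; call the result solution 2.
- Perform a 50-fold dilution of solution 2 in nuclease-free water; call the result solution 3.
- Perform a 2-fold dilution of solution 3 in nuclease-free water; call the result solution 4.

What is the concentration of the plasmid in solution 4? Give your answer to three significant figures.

Step 1: 0.75 mL brought to 15 mL → factor 15/0.75 = 20
Step 2: 5 mL brought to 40 mL → factor 40/5 = 8
Step 3: 50-fold → factor 50
Step 4: 2-fold → factor 2
Overall dilution factor = 20 × 8 × 50 × 2 = 16000
Final = 8.00 × 10^9 copies/μL / 16000 = 5.00 × 10^5 copies/μL

5.00 × 10^5 copies/μL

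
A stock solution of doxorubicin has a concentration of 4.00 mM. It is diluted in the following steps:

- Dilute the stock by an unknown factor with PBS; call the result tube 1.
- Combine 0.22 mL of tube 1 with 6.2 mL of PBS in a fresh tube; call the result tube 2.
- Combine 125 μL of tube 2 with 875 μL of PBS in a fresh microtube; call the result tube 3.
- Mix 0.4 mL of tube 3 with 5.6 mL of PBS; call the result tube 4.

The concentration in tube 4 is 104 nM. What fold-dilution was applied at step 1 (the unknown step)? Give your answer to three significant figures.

Step 1: unknown factor x
Step 2: 0.22 mL + 6.2 mL = 6.42 mL total → factor 6.42/0.22 = 29.182
Step 3: 125 μL + 875 μL = 1000 μL total → factor 1000/125 = 8
Step 4: 0.4 mL + 5.6 mL = 6 mL total → factor 6/0.4 = 15
Product of known-step factors = 3501.8
Overall factor = 4.00 mM / (104 nM) = 38462
x = 38462 / 3501.8 = 11.0

11.0-fold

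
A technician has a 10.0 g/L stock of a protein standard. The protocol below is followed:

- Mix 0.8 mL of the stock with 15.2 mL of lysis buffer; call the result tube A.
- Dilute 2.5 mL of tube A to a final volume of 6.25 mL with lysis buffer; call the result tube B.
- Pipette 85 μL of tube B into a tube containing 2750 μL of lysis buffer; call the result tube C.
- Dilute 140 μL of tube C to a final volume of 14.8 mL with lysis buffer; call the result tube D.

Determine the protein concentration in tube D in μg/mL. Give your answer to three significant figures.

Step 1: 0.8 mL + 15.2 mL = 16 mL total → factor 16/0.8 = 20
Step 2: 2.5 mL brought to 6.25 mL → factor 6.25/2.5 = 2.5
Step 3: 85 μL + 2750 μL = 2835 μL total → factor 2835/85 = 33.353
Step 4: 140 μL brought to 14.8 mL → factor 14800/140 = 105.71
Overall dilution factor = 20 × 2.5 × 33.353 × 105.71 = 1.7629 × 10^5
Final = 10.0 g/L / 1.7629 × 10^5 = 5.672 × 10^-5 g/L = 0.0567 μg/mL

0.0567 μg/mL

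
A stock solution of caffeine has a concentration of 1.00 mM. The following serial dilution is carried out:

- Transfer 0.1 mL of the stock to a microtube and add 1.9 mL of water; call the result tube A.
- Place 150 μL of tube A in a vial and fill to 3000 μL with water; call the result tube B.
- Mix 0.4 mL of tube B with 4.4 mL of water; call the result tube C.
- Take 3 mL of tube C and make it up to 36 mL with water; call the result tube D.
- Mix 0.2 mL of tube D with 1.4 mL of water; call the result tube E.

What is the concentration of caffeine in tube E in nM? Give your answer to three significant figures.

Step 1: 0.1 mL + 1.9 mL = 2 mL total → factor 2/0.1 = 20
Step 2: 150 μL brought to 3000 μL → factor 3000/150 = 20
Step 3: 0.4 mL + 4.4 mL = 4.8 mL total → factor 4.8/0.4 = 12
Step 4: 3 mL brought to 36 mL → factor 36/3 = 12
Step 5: 0.2 mL + 1.4 mL = 1.6 mL total → factor 1.6/0.2 = 8
Overall dilution factor = 20 × 20 × 12 × 12 × 8 = 4.608 × 10^5
Final = 1.00 mM / 4.608 × 10^5 = 2.170 × 10^-6 mM = 2.17 nM

2.17 nM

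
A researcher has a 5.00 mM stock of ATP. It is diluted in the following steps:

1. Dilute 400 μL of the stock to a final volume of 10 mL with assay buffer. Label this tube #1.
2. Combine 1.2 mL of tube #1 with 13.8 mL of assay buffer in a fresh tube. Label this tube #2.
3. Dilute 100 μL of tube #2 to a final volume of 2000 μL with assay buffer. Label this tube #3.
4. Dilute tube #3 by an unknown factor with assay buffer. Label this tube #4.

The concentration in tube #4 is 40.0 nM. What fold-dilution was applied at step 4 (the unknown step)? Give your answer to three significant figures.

20.0-fold

Step 1: 400 μL brought to 10 mL → factor 10000/400 = 25
Step 2: 1.2 mL + 13.8 mL = 15 mL total → factor 15/1.2 = 12.5
Step 3: 100 μL brought to 2000 μL → factor 2000/100 = 20
Step 4: unknown factor x
Product of known-step factors = 6250
Overall factor = 5.00 mM / (40.0 nM) = 1.25 × 10^5
x = 1.25 × 10^5 / 6250 = 20.0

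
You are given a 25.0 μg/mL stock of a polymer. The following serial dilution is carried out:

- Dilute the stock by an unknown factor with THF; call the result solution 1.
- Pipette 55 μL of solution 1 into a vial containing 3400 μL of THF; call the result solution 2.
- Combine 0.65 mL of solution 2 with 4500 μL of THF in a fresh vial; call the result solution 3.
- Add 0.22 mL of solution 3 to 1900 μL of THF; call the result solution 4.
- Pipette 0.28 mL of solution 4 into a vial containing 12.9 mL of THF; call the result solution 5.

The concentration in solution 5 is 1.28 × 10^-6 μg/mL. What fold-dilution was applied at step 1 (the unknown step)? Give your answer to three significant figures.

86.5-fold

Step 1: unknown factor x
Step 2: 55 μL + 3400 μL = 3455 μL total → factor 3455/55 = 62.818
Step 3: 0.65 mL + 4500 μL = 5.15 mL total → factor 5.15/0.65 = 7.9231
Step 4: 0.22 mL + 1900 μL = 2.12 mL total → factor 2.12/0.22 = 9.6364
Step 5: 0.28 mL + 12.9 mL = 13.18 mL total → factor 13.18/0.28 = 47.071
Product of known-step factors = 2.2576 × 10^5
Overall factor = 25.0 μg/mL / (1.28 × 10^-6 μg/mL) = 1.9531 × 10^7
x = 1.9531 × 10^7 / 2.2576 × 10^5 = 86.5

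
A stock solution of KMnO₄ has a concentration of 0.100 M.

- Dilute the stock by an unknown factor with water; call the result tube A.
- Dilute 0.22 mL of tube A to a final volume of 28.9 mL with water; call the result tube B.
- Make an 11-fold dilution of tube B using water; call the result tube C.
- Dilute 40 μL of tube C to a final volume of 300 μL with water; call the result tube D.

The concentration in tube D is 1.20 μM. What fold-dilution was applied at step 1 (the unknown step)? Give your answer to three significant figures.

Step 1: unknown factor x
Step 2: 0.22 mL brought to 28.9 mL → factor 28.9/0.22 = 131.36
Step 3: 11-fold → factor 11
Step 4: 40 μL brought to 300 μL → factor 300/40 = 7.5
Product of known-step factors = 10838
Overall factor = 0.100 M / (1.20 μM) = 83333
x = 83333 / 10838 = 7.69

7.69-fold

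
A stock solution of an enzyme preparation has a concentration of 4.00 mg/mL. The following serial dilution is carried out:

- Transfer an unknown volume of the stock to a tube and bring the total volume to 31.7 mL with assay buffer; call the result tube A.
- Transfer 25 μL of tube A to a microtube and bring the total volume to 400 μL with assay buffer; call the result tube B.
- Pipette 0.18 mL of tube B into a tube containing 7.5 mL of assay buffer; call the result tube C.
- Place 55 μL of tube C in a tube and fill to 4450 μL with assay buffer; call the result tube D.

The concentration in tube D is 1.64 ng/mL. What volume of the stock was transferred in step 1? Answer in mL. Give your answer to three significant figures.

Step 1: v brought to 31.7 mL → factor = 31.7 mL/v
Step 2: 25 μL brought to 400 μL → factor 400/25 = 16
Step 3: 0.18 mL + 7.5 mL = 7.68 mL total → factor 7.68/0.18 = 42.667
Step 4: 55 μL brought to 4450 μL → factor 4450/55 = 80.909
Product of known-step factors = 55234
Overall factor = 4.00 mg/mL / (1.64 ng/mL) = 2.439 × 10^6
Step-1 factor = 2.439 × 10^6 / 55234 = 44.158
v = 31.7 mL / 44.158 = 0.718 mL

0.718 mL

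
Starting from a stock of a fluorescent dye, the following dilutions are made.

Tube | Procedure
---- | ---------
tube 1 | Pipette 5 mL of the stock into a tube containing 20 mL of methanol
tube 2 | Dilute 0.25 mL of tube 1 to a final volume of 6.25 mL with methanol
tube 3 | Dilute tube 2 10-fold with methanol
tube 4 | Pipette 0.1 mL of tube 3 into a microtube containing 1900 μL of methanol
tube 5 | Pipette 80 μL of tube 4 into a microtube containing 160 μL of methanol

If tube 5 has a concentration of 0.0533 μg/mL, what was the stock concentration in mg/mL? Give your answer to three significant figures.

4.00 mg/mL

Step 1: 5 mL + 20 mL = 25 mL total → factor 25/5 = 5
Step 2: 0.25 mL brought to 6.25 mL → factor 6.25/0.25 = 25
Step 3: 10-fold → factor 10
Step 4: 0.1 mL + 1900 μL = 2 mL total → factor 2/0.1 = 20
Step 5: 80 μL + 160 μL = 240 μL total → factor 240/80 = 3
Overall dilution factor = 5 × 25 × 10 × 20 × 3 = 75000
Stock = 0.0533 μg/mL × 75000 = 3998 μg/mL = 4.00 mg/mL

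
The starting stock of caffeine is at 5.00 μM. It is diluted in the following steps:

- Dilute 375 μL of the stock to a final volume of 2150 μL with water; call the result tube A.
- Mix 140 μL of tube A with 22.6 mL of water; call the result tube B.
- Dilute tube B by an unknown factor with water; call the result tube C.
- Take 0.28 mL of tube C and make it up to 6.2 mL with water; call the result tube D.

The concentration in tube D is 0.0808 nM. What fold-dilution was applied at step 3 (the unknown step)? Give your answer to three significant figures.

3.00-fold

Step 1: 375 μL brought to 2150 μL → factor 2150/375 = 5.7333
Step 2: 140 μL + 22.6 mL = 22740 μL total → factor 22740/140 = 162.43
Step 3: unknown factor x
Step 4: 0.28 mL brought to 6.2 mL → factor 6.2/0.28 = 22.143
Product of known-step factors = 20621
Overall factor = 5.00 μM / (0.0808 nM) = 61881
x = 61881 / 20621 = 3.00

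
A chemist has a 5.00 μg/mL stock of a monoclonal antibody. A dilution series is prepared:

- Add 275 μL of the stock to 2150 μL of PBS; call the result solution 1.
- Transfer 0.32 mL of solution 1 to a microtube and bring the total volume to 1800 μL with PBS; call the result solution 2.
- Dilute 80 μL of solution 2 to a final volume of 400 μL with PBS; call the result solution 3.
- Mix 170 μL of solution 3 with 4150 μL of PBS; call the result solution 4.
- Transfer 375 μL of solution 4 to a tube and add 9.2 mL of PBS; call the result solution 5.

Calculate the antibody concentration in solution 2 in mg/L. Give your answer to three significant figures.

0.101 mg/L

Step 1: 275 μL + 2150 μL = 2425 μL total → factor 2425/275 = 8.8182
Step 2: 0.32 mL brought to 1800 μL → factor 1.8/0.32 = 5.625
Dilution factor through solution 2 = 8.8182 × 5.625 = 49.602
[solution 2] = 5.00 μg/mL / 49.602 = 0.1008 μg/mL = 0.101 mg/L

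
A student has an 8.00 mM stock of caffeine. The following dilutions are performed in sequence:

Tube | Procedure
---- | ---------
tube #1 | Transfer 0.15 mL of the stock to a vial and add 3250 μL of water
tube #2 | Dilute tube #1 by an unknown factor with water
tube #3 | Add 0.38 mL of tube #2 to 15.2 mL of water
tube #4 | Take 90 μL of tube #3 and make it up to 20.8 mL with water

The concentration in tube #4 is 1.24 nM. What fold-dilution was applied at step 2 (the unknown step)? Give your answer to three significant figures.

Step 1: 0.15 mL + 3250 μL = 3.4 mL total → factor 3.4/0.15 = 22.667
Step 2: unknown factor x
Step 3: 0.38 mL + 15.2 mL = 15.58 mL total → factor 15.58/0.38 = 41
Step 4: 90 μL brought to 20.8 mL → factor 20800/90 = 231.11
Product of known-step factors = 2.1478 × 10^5
Overall factor = 8.00 mM / (1.24 nM) = 6.4516 × 10^6
x = 6.4516 × 10^6 / 2.1478 × 10^5 = 30.0

30.0-fold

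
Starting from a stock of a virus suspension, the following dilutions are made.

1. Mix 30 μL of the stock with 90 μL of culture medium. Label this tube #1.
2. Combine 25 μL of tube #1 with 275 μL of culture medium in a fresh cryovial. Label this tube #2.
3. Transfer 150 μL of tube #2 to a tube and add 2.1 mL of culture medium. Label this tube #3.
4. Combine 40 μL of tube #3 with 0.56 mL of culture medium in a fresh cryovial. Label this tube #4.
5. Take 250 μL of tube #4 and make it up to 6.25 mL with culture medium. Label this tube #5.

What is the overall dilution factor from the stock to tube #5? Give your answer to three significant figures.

Step 1: 30 μL + 90 μL = 120 μL total → factor 120/30 = 4
Step 2: 25 μL + 275 μL = 300 μL total → factor 300/25 = 12
Step 3: 150 μL + 2.1 mL = 2250 μL total → factor 2250/150 = 15
Step 4: 40 μL + 0.56 mL = 600 μL total → factor 600/40 = 15
Step 5: 250 μL brought to 6.25 mL → factor 6250/250 = 25
Overall dilution factor = 4 × 12 × 15 × 15 × 25 = 2.7 × 10^5

2.70 × 10^5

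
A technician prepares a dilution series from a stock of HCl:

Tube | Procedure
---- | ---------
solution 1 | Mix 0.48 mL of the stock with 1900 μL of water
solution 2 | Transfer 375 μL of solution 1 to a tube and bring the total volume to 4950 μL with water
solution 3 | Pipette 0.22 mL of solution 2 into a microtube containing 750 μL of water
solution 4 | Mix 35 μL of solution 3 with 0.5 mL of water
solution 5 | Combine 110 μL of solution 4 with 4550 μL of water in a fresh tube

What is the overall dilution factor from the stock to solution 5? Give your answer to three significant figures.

Step 1: 0.48 mL + 1900 μL = 2.38 mL total → factor 2.38/0.48 = 4.9583
Step 2: 375 μL brought to 4950 μL → factor 4950/375 = 13.2
Step 3: 0.22 mL + 750 μL = 0.97 mL total → factor 0.97/0.22 = 4.4091
Step 4: 35 μL + 0.5 mL = 535 μL total → factor 535/35 = 15.286
Step 5: 110 μL + 4550 μL = 4660 μL total → factor 4660/110 = 42.364
Overall dilution factor = 4.9583 × 13.2 × 4.4091 × 15.286 × 42.364 = 1.8687 × 10^5

1.87 × 10^5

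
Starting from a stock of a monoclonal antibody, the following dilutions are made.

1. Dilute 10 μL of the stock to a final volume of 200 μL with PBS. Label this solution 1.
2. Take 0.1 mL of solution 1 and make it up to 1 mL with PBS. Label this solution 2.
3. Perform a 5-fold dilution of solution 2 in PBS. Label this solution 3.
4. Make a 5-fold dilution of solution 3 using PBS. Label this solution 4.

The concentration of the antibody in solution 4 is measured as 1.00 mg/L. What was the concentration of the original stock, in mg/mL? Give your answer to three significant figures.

5.00 mg/mL

Step 1: 10 μL brought to 200 μL → factor 200/10 = 20
Step 2: 0.1 mL brought to 1 mL → factor 1/0.1 = 10
Step 3: 5-fold → factor 5
Step 4: 5-fold → factor 5
Overall dilution factor = 20 × 10 × 5 × 5 = 5000
Stock = 1.00 mg/L × 5000 = 5000 mg/L = 5.00 mg/mL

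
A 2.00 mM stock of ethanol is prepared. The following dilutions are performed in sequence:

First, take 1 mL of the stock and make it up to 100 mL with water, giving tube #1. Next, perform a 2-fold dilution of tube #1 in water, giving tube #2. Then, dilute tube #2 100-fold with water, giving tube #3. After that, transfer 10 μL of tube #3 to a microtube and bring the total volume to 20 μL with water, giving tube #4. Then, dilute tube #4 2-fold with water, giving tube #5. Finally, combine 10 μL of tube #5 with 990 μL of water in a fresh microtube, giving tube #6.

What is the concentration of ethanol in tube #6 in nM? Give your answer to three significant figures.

Step 1: 1 mL brought to 100 mL → factor 100/1 = 100
Step 2: 2-fold → factor 2
Step 3: 100-fold → factor 100
Step 4: 10 μL brought to 20 μL → factor 20/10 = 2
Step 5: 2-fold → factor 2
Step 6: 10 μL + 990 μL = 1000 μL total → factor 1000/10 = 100
Overall dilution factor = 100 × 2 × 100 × 2 × 2 × 100 = 8 × 10^6
Final = 2.00 mM / 8 × 10^6 = 2.500 × 10^-7 mM = 0.250 nM

0.250 nM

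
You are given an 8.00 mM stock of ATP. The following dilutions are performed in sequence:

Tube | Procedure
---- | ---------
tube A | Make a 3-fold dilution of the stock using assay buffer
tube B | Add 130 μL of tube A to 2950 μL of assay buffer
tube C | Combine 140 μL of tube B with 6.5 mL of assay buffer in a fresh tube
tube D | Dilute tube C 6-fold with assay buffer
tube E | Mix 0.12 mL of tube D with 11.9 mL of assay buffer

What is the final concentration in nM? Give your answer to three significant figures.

Step 1: 3-fold → factor 3
Step 2: 130 μL + 2950 μL = 3080 μL total → factor 3080/130 = 23.692
Step 3: 140 μL + 6.5 mL = 6640 μL total → factor 6640/140 = 47.429
Step 4: 6-fold → factor 6
Step 5: 0.12 mL + 11.9 mL = 12.02 mL total → factor 12.02/0.12 = 100.17
Overall dilution factor = 3 × 23.692 × 47.429 × 6 × 100.17 = 2.026 × 10^6
Final = 8.00 mM / 2.026 × 10^6 = 3.949 × 10^-6 mM = 3.95 nM

3.95 nM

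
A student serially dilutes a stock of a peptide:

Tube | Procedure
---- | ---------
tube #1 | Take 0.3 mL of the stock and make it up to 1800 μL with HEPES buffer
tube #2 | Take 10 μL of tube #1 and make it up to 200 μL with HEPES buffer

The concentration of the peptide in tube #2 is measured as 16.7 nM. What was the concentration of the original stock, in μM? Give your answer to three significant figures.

2.00 μM

Step 1: 0.3 mL brought to 1800 μL → factor 1.8/0.3 = 6
Step 2: 10 μL brought to 200 μL → factor 200/10 = 20
Overall dilution factor = 6 × 20 = 120
Stock = 16.7 nM × 120 = 2004 nM = 2.00 μM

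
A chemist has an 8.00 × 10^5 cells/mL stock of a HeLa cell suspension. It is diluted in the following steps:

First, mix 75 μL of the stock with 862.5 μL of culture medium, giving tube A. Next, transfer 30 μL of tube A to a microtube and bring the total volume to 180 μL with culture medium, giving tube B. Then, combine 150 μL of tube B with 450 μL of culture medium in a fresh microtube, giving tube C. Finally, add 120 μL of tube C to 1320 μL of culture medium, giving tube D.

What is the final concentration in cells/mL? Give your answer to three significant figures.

Step 1: 75 μL + 862.5 μL = 937.5 μL total → factor 937.5/75 = 12.5
Step 2: 30 μL brought to 180 μL → factor 180/30 = 6
Step 3: 150 μL + 450 μL = 600 μL total → factor 600/150 = 4
Step 4: 120 μL + 1320 μL = 1440 μL total → factor 1440/120 = 12
Overall dilution factor = 12.5 × 6 × 4 × 12 = 3600
Final = 8.00 × 10^5 cells/mL / 3600 = 222 cells/mL

222 cells/mL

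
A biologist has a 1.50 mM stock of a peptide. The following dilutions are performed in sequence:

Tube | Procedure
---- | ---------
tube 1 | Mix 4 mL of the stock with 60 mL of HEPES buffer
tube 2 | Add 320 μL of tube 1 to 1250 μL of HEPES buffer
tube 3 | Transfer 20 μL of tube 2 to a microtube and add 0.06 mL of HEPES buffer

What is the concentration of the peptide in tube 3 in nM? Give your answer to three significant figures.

4.78 × 10^3 nM

Step 1: 4 mL + 60 mL = 64 mL total → factor 64/4 = 16
Step 2: 320 μL + 1250 μL = 1570 μL total → factor 1570/320 = 4.9062
Step 3: 20 μL + 0.06 mL = 80 μL total → factor 80/20 = 4
Overall dilution factor = 16 × 4.9062 × 4 = 314
Final = 1.50 mM / 314 = 0.004777 mM = 4.78 × 10^3 nM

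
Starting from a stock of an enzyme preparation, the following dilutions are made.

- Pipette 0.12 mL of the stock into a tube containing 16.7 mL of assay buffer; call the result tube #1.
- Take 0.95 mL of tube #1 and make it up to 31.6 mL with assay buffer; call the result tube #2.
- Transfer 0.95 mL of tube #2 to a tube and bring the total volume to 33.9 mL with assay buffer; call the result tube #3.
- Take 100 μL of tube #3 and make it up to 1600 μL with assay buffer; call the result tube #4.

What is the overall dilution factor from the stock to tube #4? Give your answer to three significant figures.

Step 1: 0.12 mL + 16.7 mL = 16.82 mL total → factor 16.82/0.12 = 140.17
Step 2: 0.95 mL brought to 31.6 mL → factor 31.6/0.95 = 33.263
Step 3: 0.95 mL brought to 33.9 mL → factor 33.9/0.95 = 35.684
Step 4: 100 μL brought to 1600 μL → factor 1600/100 = 16
Overall dilution factor = 140.17 × 33.263 × 35.684 × 16 = 2.662 × 10^6

2.66 × 10^6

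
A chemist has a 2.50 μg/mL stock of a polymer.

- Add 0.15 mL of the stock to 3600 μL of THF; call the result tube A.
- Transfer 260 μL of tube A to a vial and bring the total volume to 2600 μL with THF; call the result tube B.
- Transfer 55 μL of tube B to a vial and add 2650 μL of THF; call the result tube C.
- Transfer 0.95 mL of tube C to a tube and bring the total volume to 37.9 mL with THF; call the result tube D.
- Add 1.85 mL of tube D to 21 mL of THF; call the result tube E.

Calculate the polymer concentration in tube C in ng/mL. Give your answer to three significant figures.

Step 1: 0.15 mL + 3600 μL = 3.75 mL total → factor 3.75/0.15 = 25
Step 2: 260 μL brought to 2600 μL → factor 2600/260 = 10
Step 3: 55 μL + 2650 μL = 2705 μL total → factor 2705/55 = 49.182
Dilution factor through tube C = 25 × 10 × 49.182 = 12295
[tube C] = 2.50 μg/mL / 12295 = 0.0002033 μg/mL = 0.203 ng/mL

0.203 ng/mL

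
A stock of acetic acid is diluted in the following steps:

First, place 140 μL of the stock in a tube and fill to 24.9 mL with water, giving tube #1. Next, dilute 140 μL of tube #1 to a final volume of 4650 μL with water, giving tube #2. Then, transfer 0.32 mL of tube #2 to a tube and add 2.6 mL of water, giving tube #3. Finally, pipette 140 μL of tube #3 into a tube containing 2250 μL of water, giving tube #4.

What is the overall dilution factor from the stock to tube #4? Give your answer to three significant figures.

9.20 × 10^5

Step 1: 140 μL brought to 24.9 mL → factor 24900/140 = 177.86
Step 2: 140 μL brought to 4650 μL → factor 4650/140 = 33.214
Step 3: 0.32 mL + 2.6 mL = 2.92 mL total → factor 2.92/0.32 = 9.125
Step 4: 140 μL + 2250 μL = 2390 μL total → factor 2390/140 = 17.071
Overall dilution factor = 177.86 × 33.214 × 9.125 × 17.071 = 9.2024 × 10^5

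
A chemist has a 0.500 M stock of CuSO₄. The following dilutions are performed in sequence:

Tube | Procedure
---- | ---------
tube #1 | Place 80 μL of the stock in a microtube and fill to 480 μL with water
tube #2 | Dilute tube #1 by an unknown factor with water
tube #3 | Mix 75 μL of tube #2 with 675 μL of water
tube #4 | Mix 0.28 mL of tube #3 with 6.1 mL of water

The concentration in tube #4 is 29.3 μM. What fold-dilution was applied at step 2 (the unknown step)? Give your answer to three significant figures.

12.5-fold

Step 1: 80 μL brought to 480 μL → factor 480/80 = 6
Step 2: unknown factor x
Step 3: 75 μL + 675 μL = 750 μL total → factor 750/75 = 10
Step 4: 0.28 mL + 6.1 mL = 6.38 mL total → factor 6.38/0.28 = 22.786
Product of known-step factors = 1367.1
Overall factor = 0.500 M / (29.3 μM) = 17065
x = 17065 / 1367.1 = 12.5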